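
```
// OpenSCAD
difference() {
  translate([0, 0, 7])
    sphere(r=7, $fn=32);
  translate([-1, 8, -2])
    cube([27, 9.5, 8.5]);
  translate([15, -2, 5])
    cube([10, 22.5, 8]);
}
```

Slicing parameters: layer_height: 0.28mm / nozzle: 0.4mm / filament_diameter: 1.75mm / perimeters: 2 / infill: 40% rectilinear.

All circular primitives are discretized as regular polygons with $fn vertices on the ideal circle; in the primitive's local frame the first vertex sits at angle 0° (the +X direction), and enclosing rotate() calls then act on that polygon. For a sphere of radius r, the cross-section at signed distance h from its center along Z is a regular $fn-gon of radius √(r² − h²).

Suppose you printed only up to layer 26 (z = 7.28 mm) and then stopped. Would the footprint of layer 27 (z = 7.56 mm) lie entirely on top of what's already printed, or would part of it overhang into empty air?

Compare the two slices. At z = 7.28: the r=7 sphere slices to a regular 32-gon of circumradius 6.994 (√(r²−h²) with h=0.28 from center) (area = (32/2)·6.994²·sin(360°/32) = 152.71 mm²); the cube at (-1, 8) does not reach this height (z outside [-2, 6.5]); the 10×22.5 cube at (15, -2) contributes its full rectangle (area 225.00 mm²); Taking the first minus the rest: starting from the r=7 sphere (152.71 mm²), the 10×22.5 cube at (15, -2) misses the remaining region (no effect) — area = 152.71 mm². At z = 7.56: the r=7 sphere slices to a regular 32-gon of circumradius 6.978 (√(r²−h²) with h=0.56 from center) (area = (32/2)·6.978²·sin(360°/32) = 151.97 mm²); the cube at (-1, 8) does not reach this height (z outside [-2, 6.5]); the cube at (15, -2) is present — its section is the full 10×22.5 rectangle (area 225.00 mm²); Taking the first minus the rest: starting from the r=7 sphere (151.97 mm²), the 10×22.5 cube at (15, -2) misses the remaining region (no effect) — area = 151.97 mm². Checking containment: the cross-section at z = 7.56 is a subset of the cross-section at z = 7.28.

entirely on top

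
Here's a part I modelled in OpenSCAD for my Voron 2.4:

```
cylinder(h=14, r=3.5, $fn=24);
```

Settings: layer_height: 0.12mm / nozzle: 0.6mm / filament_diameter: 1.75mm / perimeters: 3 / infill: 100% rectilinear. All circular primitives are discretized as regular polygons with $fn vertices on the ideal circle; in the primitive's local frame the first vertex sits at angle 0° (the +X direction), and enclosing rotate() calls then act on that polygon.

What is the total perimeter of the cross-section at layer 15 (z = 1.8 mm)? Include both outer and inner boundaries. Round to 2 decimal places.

21.93 mm

At z = 1.8 mm: the cylinder: section is a regular 24-gon, circumradius r=3.5 (perimeter = 2·24·3.500·sin(180°/24) = 21.93 mm). Overall, the cross-section is a single solid region. Total boundary length (outer) = 21.93 mm.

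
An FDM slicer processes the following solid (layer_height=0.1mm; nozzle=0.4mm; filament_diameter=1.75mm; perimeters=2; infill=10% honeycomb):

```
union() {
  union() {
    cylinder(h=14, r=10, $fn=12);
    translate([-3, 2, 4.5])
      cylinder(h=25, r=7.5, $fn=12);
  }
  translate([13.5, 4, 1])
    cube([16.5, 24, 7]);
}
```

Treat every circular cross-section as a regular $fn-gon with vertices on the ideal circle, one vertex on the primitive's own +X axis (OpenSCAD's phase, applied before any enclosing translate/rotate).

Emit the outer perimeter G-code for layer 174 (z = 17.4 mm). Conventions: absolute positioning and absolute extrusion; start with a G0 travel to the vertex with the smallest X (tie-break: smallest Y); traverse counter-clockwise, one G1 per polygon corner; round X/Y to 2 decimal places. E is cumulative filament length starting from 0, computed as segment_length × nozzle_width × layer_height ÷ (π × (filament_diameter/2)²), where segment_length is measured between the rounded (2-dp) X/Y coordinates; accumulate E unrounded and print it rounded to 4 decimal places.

G0 X-10.50 Y2.00 Z17.40
G1 X-9.50 Y-1.75 E0.0645
G1 X-6.75 Y-4.50 E0.1292
G1 X-3.00 Y-5.50 E0.1938
G1 X0.75 Y-4.50 E0.2583
G1 X3.50 Y-1.75 E0.3230
G1 X4.50 Y2.00 E0.3875
G1 X3.50 Y5.75 E0.4521
G1 X0.75 Y8.50 E0.5167
G1 X-3.00 Y9.50 E0.5813
G1 X-6.75 Y8.50 E0.6458
G1 X-9.50 Y5.75 E0.7105
G1 X-10.50 Y2.00 E0.7750

At z = 17.4 mm: the cylinder does not reach this height (z outside [0, 14]); the r=7.5 cylinder at (-3, 2) gives a regular 12-gon of circumradius 7.5 (constant along its height); Combining (union): only the r=7.5 cylinder at (-3, 2) is present, so the union is just that shape — 1 connected region; the cube at (13.5, 4) does not reach this height (z outside [1, 8]); Combining (union): only that combined region is present, so the union is just that shape — 1 connected region. The outline is a single polygon with 12 vertices. Extrusion per mm of travel: 0.4 × 0.1 / (π × 0.875²) = 0.016630. Accumulating E over each segment gives final E = 0.7750.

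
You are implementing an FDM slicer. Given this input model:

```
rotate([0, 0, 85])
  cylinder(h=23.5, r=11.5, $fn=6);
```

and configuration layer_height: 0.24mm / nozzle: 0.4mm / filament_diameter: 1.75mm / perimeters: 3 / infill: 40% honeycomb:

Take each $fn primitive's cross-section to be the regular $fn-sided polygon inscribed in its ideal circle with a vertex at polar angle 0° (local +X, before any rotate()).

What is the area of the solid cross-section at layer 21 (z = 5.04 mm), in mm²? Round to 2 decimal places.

343.60 mm²

At z = 5.04 mm: the r=11.5 cylinder contributes a regular 6-gon of circumradius 11.5 (area = (6/2)·11.500²·sin(360°/6) = 343.60 mm²); (rotated 85° about Z; rotation is an isometry so areas/perimeters/island counts are preserved). Overall, the cross-section is a single solid region. Net area = 343.60 mm².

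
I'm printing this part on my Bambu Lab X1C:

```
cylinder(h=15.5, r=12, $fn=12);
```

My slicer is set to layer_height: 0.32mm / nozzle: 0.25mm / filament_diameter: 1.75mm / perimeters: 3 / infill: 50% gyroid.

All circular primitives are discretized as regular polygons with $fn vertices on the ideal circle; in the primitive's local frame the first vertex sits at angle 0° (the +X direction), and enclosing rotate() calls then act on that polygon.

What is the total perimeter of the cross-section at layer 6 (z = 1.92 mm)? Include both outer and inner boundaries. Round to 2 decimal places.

74.54 mm

At z = 1.92 mm: the cylinder: section is a regular 12-gon, circumradius r=12 (perimeter = 2·12·12.000·sin(180°/12) = 74.54 mm). Overall, the cross-section is a single solid region. Total boundary length (outer) = 74.54 mm.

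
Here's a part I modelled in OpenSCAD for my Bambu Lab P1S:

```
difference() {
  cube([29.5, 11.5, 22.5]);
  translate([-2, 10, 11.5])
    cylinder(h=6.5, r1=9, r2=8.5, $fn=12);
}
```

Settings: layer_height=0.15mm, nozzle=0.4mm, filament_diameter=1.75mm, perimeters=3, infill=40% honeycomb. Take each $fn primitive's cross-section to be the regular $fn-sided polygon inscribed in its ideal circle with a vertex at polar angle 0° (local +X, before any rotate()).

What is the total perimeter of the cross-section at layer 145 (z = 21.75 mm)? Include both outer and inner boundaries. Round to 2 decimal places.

At z = 21.75 mm: the cube (footprint 29.5×11.5) is included at this height (perimeter 82.00 mm); the cone at (-2, 10) does not reach this height (z outside [11.5, 18]); Subtracting the remaining from the first: none of the subtracted shapes is present at this height, so the 29.5×11.5 cube is unchanged — boundary = 82.00 mm. Overall, the cross-section is a single solid region. Total boundary length (outer) = 82.00 mm.

82.00 mm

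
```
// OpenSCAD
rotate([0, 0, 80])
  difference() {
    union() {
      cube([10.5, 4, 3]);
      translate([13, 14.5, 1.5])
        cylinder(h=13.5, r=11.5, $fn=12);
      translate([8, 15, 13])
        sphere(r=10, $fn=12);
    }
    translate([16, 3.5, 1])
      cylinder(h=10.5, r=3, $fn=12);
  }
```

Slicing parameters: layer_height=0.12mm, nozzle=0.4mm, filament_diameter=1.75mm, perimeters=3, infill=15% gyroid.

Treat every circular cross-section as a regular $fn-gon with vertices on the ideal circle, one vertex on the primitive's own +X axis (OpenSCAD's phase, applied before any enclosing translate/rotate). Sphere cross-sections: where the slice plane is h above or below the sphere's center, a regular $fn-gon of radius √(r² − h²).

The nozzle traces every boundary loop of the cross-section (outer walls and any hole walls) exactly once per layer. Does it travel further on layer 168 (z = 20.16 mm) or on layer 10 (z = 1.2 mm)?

Layer 168 (z = 20.16): the cube does not reach this height (z outside [0, 3]); the cylinder at (13, 14.5) is absent (z outside [1.5, 15]); the r=10 sphere at (8, 15) slices to a regular 12-gon of circumradius 6.981 (√(r²−h²) with h=7.16 from center) (perimeter = 2·12·6.981·sin(180°/12) = 43.36 mm); Merging all regions: only the r=10 sphere at (8, 15) is present, so the union is just that shape — boundary = 43.36 mm; the cylinder at (16, 3.5) is absent (z outside [1, 11.5]); After the difference (first − rest): none of the subtracted shapes is present at this height, so that combined region is unchanged — boundary = 43.36 mm; (whole slice rotated 80° about Z — lengths, areas and connectivity unchanged). So its perimeter = 43.36 mm. Layer 10 (z = 1.2): the 10.5×4 cube contributes its full rectangle (perimeter 29.00 mm); the cylinder at (13, 14.5) is not intersected at this z (z outside [1.5, 15]); the sphere at (8, 15) is not intersected at this z (|z−center|=11.800 > r=10); Combining (union): only the 10.5×4 cube is present, so the union is just that shape — boundary = 29.00 mm; the cylinder at (16, 3.5): section is a regular 12-gon, circumradius r=3 (perimeter = 2·12·3.000·sin(180°/12) = 18.63 mm); Subtracting the remaining from the first: starting from that combined region, the r=3 cylinder at (16, 3.5) misses the remaining region (no effect) — boundary = 29.00 mm; (rotated 80° about Z; rotation is an isometry so areas/perimeters/island counts are preserved). So its perimeter = 29.00 mm. Layer 168 is larger (43.36 vs 29.00 mm).

layer 168 (z = 20.16 mm)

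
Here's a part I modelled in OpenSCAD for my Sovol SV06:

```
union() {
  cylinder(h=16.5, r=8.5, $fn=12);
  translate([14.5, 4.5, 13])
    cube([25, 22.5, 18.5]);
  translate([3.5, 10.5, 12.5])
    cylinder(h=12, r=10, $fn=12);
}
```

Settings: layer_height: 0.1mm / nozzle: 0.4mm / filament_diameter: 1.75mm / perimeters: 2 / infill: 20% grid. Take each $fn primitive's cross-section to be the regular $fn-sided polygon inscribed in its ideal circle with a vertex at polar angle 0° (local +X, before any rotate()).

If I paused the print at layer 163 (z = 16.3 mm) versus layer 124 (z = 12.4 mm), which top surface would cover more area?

layer 163 (z = 16.3 mm)

Layer 163 (z = 16.3): the r=8.5 cylinder gives a regular 12-gon of circumradius 8.5 (constant along its height) (area = (12/2)·8.500²·sin(360°/12) = 216.75 mm²); the cube at (14.5, 4.5) is present — its section is the full 25×22.5 rectangle (area 562.50 mm²); the cylinder at (3.5, 10.5): section is a regular 12-gon, circumradius r=10 (area = (12/2)·10.000²·sin(360°/12) = 300.00 mm²); Merging all regions: the regions partially overlap — summed areas 1079.25 mm² minus the doubly-counted overlap 69.57 mm² gives 1009.68 mm² — area = 1009.68 mm². So its area = 1009.68 mm². Layer 124 (z = 12.4): the cylinder: section is a regular 12-gon, circumradius r=8.5 (area = (12/2)·8.500²·sin(360°/12) = 216.75 mm²); the cube at (14.5, 4.5) does not reach this height (z outside [13, 31.5]); the cylinder at (3.5, 10.5) is not intersected at this z (z outside [12.5, 24.5]); Merging all regions: only the r=8.5 cylinder is present, so the union is just that shape — area = 216.75 mm². So its area = 216.75 mm². Layer 163 is larger (1009.68 vs 216.75 mm²).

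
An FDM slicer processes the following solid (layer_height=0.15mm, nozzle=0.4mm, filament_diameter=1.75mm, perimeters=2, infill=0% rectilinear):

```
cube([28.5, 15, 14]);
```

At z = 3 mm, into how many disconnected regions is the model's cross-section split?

At z = 3 mm: the cube (footprint 28.5×15) is included at this height. The result has 1 disconnected region.

1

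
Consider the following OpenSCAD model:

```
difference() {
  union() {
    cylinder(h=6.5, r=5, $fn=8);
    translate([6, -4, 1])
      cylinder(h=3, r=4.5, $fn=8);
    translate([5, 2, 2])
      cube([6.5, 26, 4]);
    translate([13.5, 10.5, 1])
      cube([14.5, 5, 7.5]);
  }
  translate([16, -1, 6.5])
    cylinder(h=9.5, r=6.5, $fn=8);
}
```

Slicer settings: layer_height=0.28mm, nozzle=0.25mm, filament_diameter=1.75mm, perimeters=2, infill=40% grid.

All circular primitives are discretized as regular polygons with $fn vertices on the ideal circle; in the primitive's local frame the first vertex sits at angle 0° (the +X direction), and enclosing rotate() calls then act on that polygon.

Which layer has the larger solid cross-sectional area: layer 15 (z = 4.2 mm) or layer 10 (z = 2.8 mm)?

Layer 15 (z = 4.2): the r=5 cylinder contributes a regular 8-gon of circumradius 5 (area = (8/2)·5.000²·sin(360°/8) = 70.71 mm²); the cylinder at (6, -4) is not intersected at this z (z outside [1, 4]); the cube at (5, 2) (footprint 6.5×26) is included at this height (area 169.00 mm²); the cube at (13.5, 10.5) (footprint 14.5×5) is included at this height (area 72.50 mm²); Taking the union: the 3 present regions are separate (no shared area or edge), so areas and boundary lengths simply add and each stays a separate island — area = 312.21 mm²; the cylinder at (16, -1) does not reach this height (z outside [6.5, 16]); Taking the first minus the rest: none of the subtracted shapes is present at this height, so the result so far is unchanged — area = 312.21 mm². So its area = 312.21 mm². Layer 10 (z = 2.8): the r=5 cylinder contributes a regular 8-gon of circumradius 5 (area = (8/2)·5.000²·sin(360°/8) = 70.71 mm²); the r=4.5 cylinder at (6, -4) gives a regular 8-gon of circumradius 4.5 (constant along its height) (area = (8/2)·4.500²·sin(360°/8) = 57.28 mm²); the cube at (5, 2) (footprint 6.5×26) is included at this height (area 169.00 mm²); the cube at (13.5, 10.5) is present — its section is the full 14.5×5 rectangle (area 72.50 mm²); Taking the union: the regions partially overlap — summed areas 369.49 mm² minus the doubly-counted overlap 6.64 mm² gives 362.84 mm² — area = 362.84 mm²; the cylinder at (16, -1) does not reach this height (z outside [6.5, 16]); Subtracting the remaining from the first: none of the subtracted shapes is present at this height, so the result so far is unchanged — area = 362.84 mm². So its area = 362.84 mm². Layer 10 is larger (362.84 vs 312.21 mm²).

layer 10 (z = 2.8 mm)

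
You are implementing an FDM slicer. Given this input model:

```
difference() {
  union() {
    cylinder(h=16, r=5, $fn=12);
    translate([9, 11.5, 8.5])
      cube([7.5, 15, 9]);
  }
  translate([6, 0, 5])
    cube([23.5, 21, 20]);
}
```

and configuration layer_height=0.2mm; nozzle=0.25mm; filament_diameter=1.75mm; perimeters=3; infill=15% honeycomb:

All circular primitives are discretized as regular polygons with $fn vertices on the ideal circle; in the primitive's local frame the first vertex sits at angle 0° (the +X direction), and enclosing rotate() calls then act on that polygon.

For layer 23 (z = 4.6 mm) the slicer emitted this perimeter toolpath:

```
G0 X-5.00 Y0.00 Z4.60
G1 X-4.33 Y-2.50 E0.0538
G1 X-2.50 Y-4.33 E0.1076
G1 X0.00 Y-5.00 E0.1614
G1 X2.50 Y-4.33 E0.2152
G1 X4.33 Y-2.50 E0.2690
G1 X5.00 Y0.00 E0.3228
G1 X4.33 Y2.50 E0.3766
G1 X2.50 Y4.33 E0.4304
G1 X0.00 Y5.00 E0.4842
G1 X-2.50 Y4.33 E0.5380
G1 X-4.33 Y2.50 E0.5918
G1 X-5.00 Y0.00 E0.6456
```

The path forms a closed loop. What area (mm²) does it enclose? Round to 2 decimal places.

Apply the shoelace formula to the sequence of (X, Y) vertices; enclosed area = 75.00 mm².

75.00 mm²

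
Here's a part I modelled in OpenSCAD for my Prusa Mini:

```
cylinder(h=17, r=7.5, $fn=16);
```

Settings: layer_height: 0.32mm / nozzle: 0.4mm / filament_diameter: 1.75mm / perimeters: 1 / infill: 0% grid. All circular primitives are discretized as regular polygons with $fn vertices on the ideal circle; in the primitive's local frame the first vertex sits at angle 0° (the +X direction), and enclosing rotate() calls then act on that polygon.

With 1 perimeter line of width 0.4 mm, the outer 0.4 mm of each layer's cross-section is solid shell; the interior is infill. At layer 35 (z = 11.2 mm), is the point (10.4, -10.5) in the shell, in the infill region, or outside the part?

outside

At z = 11.2 mm: the cylinder: section is a regular 16-gon, circumradius r=7.5. Overall, the cross-section is a single solid region. The nearest boundary edge runs (2.87, -6.93)→(5.30, -5.30); distance from the point to it = 7.28 mm. The point is not inside any of the regions above, so it lies outside the cross-section (7.28 mm from the nearest boundary).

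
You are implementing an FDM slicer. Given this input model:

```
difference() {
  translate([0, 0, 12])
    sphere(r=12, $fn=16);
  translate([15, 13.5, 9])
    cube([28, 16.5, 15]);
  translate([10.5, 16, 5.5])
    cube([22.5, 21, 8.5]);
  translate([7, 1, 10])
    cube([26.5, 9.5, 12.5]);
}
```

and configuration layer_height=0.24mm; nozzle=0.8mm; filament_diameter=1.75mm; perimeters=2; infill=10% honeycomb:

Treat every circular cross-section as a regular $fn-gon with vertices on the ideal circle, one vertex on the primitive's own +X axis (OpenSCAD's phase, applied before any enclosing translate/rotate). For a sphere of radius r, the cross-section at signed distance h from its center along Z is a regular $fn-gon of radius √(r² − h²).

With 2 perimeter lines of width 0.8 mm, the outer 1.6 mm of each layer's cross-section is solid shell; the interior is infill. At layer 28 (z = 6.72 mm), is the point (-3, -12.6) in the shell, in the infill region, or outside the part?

outside

At z = 6.72 mm: the r=12 sphere slices to a regular 16-gon of circumradius 10.776 (√(r²−h²) with h=5.28 from center); the cube at (15, 13.5) is not intersected at this z (z outside [9, 24]); the cube at (10.5, 16) (footprint 22.5×21) is included at this height; the cube at (7, 1) is absent (z outside [10, 22.5]); After the difference (first − rest): starting from the r=12 sphere, the 22.5×21 cube at (10.5, 16) misses the remaining region (no effect) — 1 connected region. Overall, the cross-section is a single solid region. The nearest boundary edge runs (-0.00, -10.78)→(-4.12, -9.96); distance from the point to it = 2.37 mm. The point is not inside any of the regions above, so it lies outside the cross-section (2.37 mm from the nearest boundary).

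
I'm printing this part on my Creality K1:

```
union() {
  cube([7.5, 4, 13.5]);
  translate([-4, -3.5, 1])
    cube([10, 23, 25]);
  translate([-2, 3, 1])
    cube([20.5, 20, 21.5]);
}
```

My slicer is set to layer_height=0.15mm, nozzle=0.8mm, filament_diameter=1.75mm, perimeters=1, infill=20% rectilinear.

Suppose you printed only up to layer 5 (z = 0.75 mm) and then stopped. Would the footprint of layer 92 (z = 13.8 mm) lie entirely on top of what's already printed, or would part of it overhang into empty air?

part overhangs

Compare the two slices. At z = 0.75: the cube (footprint 7.5×4) is included at this height (area 30.00 mm²); the cube at (-4, -3.5) is not intersected at this z (z outside [1, 26]); the cube at (-2, 3) does not reach this height (z outside [1, 22.5]); Taking the union: only the 7.5×4 cube is present, so the union is just that shape — area = 30.00 mm². At z = 13.8: the cube does not reach this height (z outside [0, 13.5]); the cube at (-4, -3.5) (footprint 10×23) is included at this height (area 230.00 mm²); the 20.5×20 cube at (-2, 3) contributes its full rectangle (area 410.00 mm²); Combining (union): the regions partially overlap — summed areas 640.00 mm² minus the doubly-counted overlap 132.00 mm² gives 508.00 mm² — area = 508.00 mm². Checking containment: at z = 13.8 the cross-section extends beyond the z = 0.75 cross-section by about 482.50 mm².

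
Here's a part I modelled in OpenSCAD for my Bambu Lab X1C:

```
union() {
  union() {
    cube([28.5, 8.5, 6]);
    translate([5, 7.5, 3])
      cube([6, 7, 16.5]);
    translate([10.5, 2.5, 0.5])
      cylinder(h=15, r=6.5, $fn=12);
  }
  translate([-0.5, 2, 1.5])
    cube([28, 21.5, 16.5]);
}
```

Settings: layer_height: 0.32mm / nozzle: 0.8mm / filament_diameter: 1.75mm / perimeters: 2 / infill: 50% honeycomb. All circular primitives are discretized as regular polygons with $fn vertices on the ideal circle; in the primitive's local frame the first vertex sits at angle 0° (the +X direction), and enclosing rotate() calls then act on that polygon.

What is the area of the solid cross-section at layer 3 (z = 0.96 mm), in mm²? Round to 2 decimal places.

275.73 mm²

At z = 0.96 mm: the cube (footprint 28.5×8.5) is included at this height (area 242.25 mm²); the cube at (5, 7.5) is not intersected at this z (z outside [3, 19.5]); the cylinder at (10.5, 2.5): section is a regular 12-gon, circumradius r=6.5 (area = (12/2)·6.500²·sin(360°/12) = 126.75 mm²); Combining (union): the regions partially overlap — summed areas 369.00 mm² minus the doubly-counted overlap 93.27 mm² gives 275.73 mm² — area = 275.73 mm²; the cube at (-0.5, 2) is absent (z outside [1.5, 18]); Taking the union: only that combined region is present, so the union is just that shape — area = 275.73 mm². Overall, the cross-section is a single solid region. Net area = 275.73 mm².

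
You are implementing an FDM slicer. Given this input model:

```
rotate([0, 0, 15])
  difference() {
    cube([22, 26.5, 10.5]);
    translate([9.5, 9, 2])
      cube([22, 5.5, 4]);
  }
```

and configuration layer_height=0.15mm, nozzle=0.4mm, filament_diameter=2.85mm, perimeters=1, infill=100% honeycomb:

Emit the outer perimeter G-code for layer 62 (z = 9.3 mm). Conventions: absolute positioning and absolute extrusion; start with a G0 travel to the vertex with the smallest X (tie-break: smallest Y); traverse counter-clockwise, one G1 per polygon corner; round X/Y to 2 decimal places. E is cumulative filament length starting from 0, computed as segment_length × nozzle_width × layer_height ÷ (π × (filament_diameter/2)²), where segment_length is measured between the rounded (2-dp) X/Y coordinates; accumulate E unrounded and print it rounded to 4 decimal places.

G0 X-6.86 Y25.60 Z9.30
G1 X0.00 Y0.00 E0.2493
G1 X21.25 Y5.69 E0.4562
G1 X14.39 Y31.29 E0.7054
G1 X-6.86 Y25.60 E0.9123

At z = 9.3 mm: the cube is present — its section is the full 22×26.5 rectangle; the cube at (9.5, 9) is absent (z outside [2, 6]); After the difference (first − rest): none of the subtracted shapes is present at this height, so the 22×26.5 cube is unchanged — 1 connected region; (rotated 15° about Z; rotation is an isometry so areas/perimeters/island counts are preserved). The outline is a single polygon with 4 vertices. Extrusion per mm of travel: 0.4 × 0.15 / (π × 1.425²) = 0.009405. Accumulating E over each segment gives final E = 0.9123.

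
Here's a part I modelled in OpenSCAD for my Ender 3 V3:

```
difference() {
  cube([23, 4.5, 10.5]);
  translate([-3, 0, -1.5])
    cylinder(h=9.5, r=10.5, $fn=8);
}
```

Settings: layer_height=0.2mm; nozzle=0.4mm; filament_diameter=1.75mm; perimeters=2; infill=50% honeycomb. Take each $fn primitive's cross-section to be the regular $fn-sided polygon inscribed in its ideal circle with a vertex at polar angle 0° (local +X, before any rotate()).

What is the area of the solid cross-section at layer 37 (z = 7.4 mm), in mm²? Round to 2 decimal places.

73.94 mm²

At z = 7.4 mm: the cube is present — its section is the full 23×4.5 rectangle (area 103.50 mm²); the r=10.5 cylinder at (-3, 0) gives a regular 8-gon of circumradius 10.5 (constant along its height) (area = (8/2)·10.500²·sin(360°/8) = 311.83 mm²); After the difference (first − rest): starting from the 23×4.5 cube (103.50 mm²), the r=10.5 cylinder at (-3, 0) partially overlaps it — only the 29.56 mm² overlap (of its 311.83 mm²) is removed, clipping the outline — area = 73.94 mm². Overall, the cross-section is a single solid region. Net area = 73.94 mm².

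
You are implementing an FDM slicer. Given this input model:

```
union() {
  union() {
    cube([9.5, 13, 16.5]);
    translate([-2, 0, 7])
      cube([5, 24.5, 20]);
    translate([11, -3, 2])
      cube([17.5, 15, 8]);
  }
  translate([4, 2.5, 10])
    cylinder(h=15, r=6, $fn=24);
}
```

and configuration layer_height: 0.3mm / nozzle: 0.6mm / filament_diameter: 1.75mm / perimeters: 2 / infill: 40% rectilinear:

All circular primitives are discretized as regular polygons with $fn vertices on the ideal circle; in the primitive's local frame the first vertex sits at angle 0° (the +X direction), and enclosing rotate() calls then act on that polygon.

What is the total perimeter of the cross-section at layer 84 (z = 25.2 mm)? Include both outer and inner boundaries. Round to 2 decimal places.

59.00 mm

At z = 25.2 mm: the cube is not intersected at this z (z outside [0, 16.5]); the cube at (-2, 0) is present — its section is the full 5×24.5 rectangle (perimeter 59.00 mm); the cube at (11, -3) is not intersected at this z (z outside [2, 10]); Taking the union: only the 5×24.5 cube at (-2, 0) is present, so the union is just that shape — boundary = 59.00 mm; the cylinder at (4, 2.5) does not reach this height (z outside [10, 25]); Combining (union): only that combined region is present, so the union is just that shape — boundary = 59.00 mm. Overall, the cross-section is a single solid region. Total boundary length (outer) = 59.00 mm.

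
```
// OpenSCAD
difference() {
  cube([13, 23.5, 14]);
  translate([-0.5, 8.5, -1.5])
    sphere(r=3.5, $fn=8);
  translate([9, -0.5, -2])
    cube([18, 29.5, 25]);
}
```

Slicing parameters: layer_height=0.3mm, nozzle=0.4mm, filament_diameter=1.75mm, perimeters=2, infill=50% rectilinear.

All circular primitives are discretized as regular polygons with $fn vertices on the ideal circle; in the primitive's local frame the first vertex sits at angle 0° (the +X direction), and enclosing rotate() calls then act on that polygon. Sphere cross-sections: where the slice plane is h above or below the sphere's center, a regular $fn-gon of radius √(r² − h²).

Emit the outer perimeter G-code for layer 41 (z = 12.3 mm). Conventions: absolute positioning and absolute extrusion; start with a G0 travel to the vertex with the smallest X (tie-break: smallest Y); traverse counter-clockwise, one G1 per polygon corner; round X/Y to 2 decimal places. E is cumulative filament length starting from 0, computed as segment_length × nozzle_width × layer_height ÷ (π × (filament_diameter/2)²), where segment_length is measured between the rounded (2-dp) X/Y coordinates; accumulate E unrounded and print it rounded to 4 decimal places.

At z = 12.3 mm: the cube (footprint 13×23.5) is included at this height; the sphere at (-0.5, 8.5) is absent (|z−center|=13.800 > r=3.5); the 18×29.5 cube at (9, -0.5) contributes its full rectangle; Taking the first minus the rest: starting from the 13×23.5 cube, the 18×29.5 cube at (9, -0.5) partially overlaps it — only the 94.00 mm² overlap (of its 531.00 mm²) is removed, clipping the outline — 1 connected region. The outline is a single polygon with 4 vertices. Extrusion per mm of travel: 0.4 × 0.3 / (π × 0.875²) = 0.049890. Accumulating E over each segment gives final E = 3.2429.

G0 X0.00 Y0.00 Z12.30
G1 X9.00 Y0.00 E0.4490
G1 X9.00 Y23.50 E1.6214
G1 X0.00 Y23.50 E2.0704
G1 X0.00 Y0.00 E3.2429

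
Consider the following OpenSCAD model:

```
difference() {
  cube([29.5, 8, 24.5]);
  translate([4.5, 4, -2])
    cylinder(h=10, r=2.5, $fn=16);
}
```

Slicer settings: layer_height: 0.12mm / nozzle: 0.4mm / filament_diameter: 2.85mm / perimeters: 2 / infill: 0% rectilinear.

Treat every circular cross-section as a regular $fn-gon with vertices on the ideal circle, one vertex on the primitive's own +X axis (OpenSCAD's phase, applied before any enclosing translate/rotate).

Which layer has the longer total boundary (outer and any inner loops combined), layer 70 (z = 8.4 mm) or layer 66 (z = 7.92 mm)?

layer 66 (z = 7.92 mm)

Layer 70 (z = 8.4): the cube is present — its section is the full 29.5×8 rectangle (perimeter 75.00 mm); the cylinder at (4.5, 4) is absent (z outside [-2, 8]); After the difference (first − rest): none of the subtracted shapes is present at this height, so the 29.5×8 cube is unchanged — boundary = 75.00 mm. So its perimeter = 75.00 mm. Layer 66 (z = 7.92): the 29.5×8 cube contributes its full rectangle (perimeter 75.00 mm); the cylinder at (4.5, 4): section is a regular 16-gon, circumradius r=2.5 (perimeter = 2·16·2.500·sin(180°/16) = 15.61 mm); After the difference (first − rest): starting from the 29.5×8 cube, the r=2.5 cylinder at (4.5, 4) lies wholly inside it (removes its full 19.13 mm² and its 15.61 mm outline becomes a hole wall) — boundary (outer + 1 inner loop) = 90.61 mm. So its perimeter = 90.61 mm. Layer 66 is larger (90.61 vs 75.00 mm).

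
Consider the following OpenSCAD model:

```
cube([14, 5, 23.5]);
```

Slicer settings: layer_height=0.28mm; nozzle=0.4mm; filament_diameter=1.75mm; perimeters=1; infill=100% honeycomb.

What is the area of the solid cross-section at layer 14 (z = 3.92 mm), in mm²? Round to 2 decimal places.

70.00 mm²

At z = 3.92 mm: the 14×5 cube contributes its full rectangle (area 70.00 mm²). Overall, the cross-section is a single solid region. Net area = 70.00 mm².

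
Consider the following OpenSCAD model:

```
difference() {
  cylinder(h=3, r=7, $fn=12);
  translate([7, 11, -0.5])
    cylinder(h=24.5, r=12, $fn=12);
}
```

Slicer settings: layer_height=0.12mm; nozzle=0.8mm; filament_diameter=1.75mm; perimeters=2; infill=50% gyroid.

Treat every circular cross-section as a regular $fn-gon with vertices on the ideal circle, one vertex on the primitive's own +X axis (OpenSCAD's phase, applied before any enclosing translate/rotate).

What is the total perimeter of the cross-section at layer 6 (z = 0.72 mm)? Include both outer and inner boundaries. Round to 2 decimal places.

At z = 0.72 mm: the cylinder: section is a regular 12-gon, circumradius r=7 (perimeter = 2·12·7.000·sin(180°/12) = 43.48 mm); the r=12 cylinder at (7, 11) gives a regular 12-gon of circumradius 12 (constant along its height) (perimeter = 2·12·12.000·sin(180°/12) = 74.54 mm); Subtracting the remaining from the first: starting from the r=7 cylinder, the r=12 cylinder at (7, 11) partially overlaps it — only the 47.83 mm² overlap (of its 432.00 mm²) is removed, clipping the outline — boundary = 40.94 mm. Overall, the cross-section is a single solid region. Total boundary length (outer) = 40.94 mm.

40.94 mm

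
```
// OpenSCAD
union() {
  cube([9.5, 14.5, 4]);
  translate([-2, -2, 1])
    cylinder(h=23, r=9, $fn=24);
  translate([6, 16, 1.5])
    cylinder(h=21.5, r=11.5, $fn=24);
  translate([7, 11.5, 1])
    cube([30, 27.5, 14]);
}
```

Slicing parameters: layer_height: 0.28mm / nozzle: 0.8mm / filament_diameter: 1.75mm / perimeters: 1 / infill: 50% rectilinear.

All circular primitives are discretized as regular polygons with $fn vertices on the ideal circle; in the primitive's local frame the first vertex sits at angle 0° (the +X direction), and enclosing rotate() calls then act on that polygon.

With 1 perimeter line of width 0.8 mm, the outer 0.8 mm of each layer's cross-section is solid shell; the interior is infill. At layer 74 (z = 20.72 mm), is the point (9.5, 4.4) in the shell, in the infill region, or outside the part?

At z = 20.72 mm: the cube is absent (z outside [0, 4]); the r=9 cylinder at (-2, -2) gives a regular 24-gon of circumradius 9 (constant along its height); the r=11.5 cylinder at (6, 16) contributes a regular 24-gon of circumradius 11.5; the cube at (7, 11.5) is not intersected at this z (z outside [1, 15]); Taking the union: the regions partially overlap (shared area 2.39 mm²), so overlapping operands fuse into one piece — 1 connected region. Overall, the cross-section is a single solid region. The nearest boundary edge runs (11.75, 6.04)→(8.98, 4.89); distance from the point to it = 0.65 mm. The point is not inside any of the regions above, so it lies outside the cross-section (0.65 mm from the nearest boundary).

outside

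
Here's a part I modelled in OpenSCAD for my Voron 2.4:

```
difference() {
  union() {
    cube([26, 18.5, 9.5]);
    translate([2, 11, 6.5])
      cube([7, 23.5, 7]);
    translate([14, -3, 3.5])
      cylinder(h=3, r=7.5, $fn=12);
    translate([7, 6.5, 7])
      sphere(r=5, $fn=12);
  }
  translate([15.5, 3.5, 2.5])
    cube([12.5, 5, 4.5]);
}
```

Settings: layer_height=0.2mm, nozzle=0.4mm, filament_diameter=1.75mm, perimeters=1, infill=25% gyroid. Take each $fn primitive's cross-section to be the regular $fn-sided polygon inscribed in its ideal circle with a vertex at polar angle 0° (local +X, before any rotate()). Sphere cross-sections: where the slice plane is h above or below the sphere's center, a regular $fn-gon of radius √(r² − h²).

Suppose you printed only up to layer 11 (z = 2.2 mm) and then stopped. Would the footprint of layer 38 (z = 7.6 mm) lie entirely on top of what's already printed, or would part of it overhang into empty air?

Compare the two slices. At z = 2.2: the cube is present — its section is the full 26×18.5 rectangle (area 481.00 mm²); the cube at (2, 11) does not reach this height (z outside [6.5, 13.5]); the cylinder at (14, -3) is not intersected at this z (z outside [3.5, 6.5]); the sphere at (7, 6.5): section is a regular 12-gon, circumradius = √(r²−h²) = √(5²−4.8²) = 1.400 (area = (12/2)·1.400²·sin(360°/12) = 5.88 mm²); Taking the union: the r=5 sphere at (7, 6.5) lies entirely inside the 26×18.5 cube, so the union is just the 26×18.5 cube — area = 481.00 mm²; the cube at (15.5, 3.5) is not intersected at this z (z outside [2.5, 7]); Taking the first minus the rest: none of the subtracted shapes is present at this height, so the result so far is unchanged — area = 481.00 mm². At z = 7.6: the cube is present — its section is the full 26×18.5 rectangle (area 481.00 mm²); the 7×23.5 cube at (2, 11) contributes its full rectangle (area 164.50 mm²); the cylinder at (14, -3) is not intersected at this z (z outside [3.5, 6.5]); the sphere at (7, 6.5): section is a regular 12-gon, circumradius = √(r²−h²) = √(5²−0.6²) = 4.964 (area = (12/2)·4.964²·sin(360°/12) = 73.92 mm²); Taking the union: the regions partially overlap — summed areas 719.42 mm² minus the doubly-counted overlap 126.42 mm² gives 593.00 mm² — area = 593.00 mm²; the cube at (15.5, 3.5) is not intersected at this z (z outside [2.5, 7]); Taking the first minus the rest: none of the subtracted shapes is present at this height, so that combined region is unchanged — area = 593.00 mm². Checking containment: at z = 7.6 the cross-section extends beyond the z = 2.2 cross-section by about 112.00 mm².

part overhangs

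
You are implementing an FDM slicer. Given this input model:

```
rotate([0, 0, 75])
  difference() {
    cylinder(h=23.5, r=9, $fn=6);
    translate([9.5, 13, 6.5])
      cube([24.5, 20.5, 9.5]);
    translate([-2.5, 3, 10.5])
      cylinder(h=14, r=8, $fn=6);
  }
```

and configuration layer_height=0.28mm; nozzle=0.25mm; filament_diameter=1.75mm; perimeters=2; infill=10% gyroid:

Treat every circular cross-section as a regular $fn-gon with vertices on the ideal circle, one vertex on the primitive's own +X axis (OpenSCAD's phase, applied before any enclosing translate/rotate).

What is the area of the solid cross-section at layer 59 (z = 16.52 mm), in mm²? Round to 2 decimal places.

83.89 mm²

At z = 16.52 mm: the r=9 cylinder contributes a regular 6-gon of circumradius 9 (area = (6/2)·9.000²·sin(360°/6) = 210.44 mm²); the cube at (9.5, 13) is absent (z outside [6.5, 16]); the cylinder at (-2.5, 3): section is a regular 6-gon, circumradius r=8 (area = (6/2)·8.000²·sin(360°/6) = 166.28 mm²); Subtracting the remaining from the first: starting from the r=9 cylinder (210.44 mm²), the r=8 cylinder at (-2.5, 3) partially overlaps it — only the 126.56 mm² overlap (of its 166.28 mm²) is removed, clipping the outline — area = 83.89 mm²; (whole slice rotated 75° about Z — lengths, areas and connectivity unchanged). Overall, the cross-section is a single solid region. Net area = 83.89 mm².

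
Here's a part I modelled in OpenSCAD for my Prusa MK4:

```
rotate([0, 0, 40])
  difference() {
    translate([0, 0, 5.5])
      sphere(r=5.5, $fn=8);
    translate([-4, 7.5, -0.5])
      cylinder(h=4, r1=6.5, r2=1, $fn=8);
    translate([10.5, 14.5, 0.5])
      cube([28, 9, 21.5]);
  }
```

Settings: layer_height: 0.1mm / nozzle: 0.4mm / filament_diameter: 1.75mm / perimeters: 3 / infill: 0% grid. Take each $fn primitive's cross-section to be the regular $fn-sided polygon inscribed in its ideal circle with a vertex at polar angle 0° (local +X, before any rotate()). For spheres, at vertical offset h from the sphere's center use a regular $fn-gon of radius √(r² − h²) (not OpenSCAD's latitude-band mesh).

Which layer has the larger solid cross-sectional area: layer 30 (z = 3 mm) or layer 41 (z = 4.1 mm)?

Layer 30 (z = 3): the r=5.5 sphere contributes a regular 8-gon of circumradius √(5.5²−2.5²) = 4.899 (area = (8/2)·4.899²·sin(360°/8) = 67.88 mm²); the cone at (-4, 7.5) contributes a regular 8-gon of circumradius 1.688 (interpolated between r1=6.5 and r2=1 at t=0.875) (area = (8/2)·1.688²·sin(360°/8) = 8.05 mm²); the cube at (10.5, 14.5) is present — its section is the full 28×9 rectangle (area 252.00 mm²); Taking the first minus the rest: starting from the r=5.5 sphere (67.88 mm²), the cone at (-4, 7.5) misses the remaining region (no effect); the 28×9 cube at (10.5, 14.5) misses the remaining region (no effect) — area = 67.88 mm²; (rotated 40° about Z; rotation is an isometry so areas/perimeters/island counts are preserved). So its area = 67.88 mm². Layer 41 (z = 4.1): the r=5.5 sphere slices to a regular 8-gon of circumradius 5.319 (√(r²−h²) with h=1.4 from center) (area = (8/2)·5.319²·sin(360°/8) = 80.02 mm²); the cone at (-4, 7.5) is not intersected at this z (z outside [-0.5, 3.5]); the 28×9 cube at (10.5, 14.5) contributes its full rectangle (area 252.00 mm²); After the difference (first − rest): starting from the r=5.5 sphere (80.02 mm²), the 28×9 cube at (10.5, 14.5) misses the remaining region (no effect) — area = 80.02 mm²; (whole slice rotated 40° about Z — lengths, areas and connectivity unchanged). So its area = 80.02 mm². Layer 41 is larger (80.02 vs 67.88 mm²).

layer 41 (z = 4.1 mm)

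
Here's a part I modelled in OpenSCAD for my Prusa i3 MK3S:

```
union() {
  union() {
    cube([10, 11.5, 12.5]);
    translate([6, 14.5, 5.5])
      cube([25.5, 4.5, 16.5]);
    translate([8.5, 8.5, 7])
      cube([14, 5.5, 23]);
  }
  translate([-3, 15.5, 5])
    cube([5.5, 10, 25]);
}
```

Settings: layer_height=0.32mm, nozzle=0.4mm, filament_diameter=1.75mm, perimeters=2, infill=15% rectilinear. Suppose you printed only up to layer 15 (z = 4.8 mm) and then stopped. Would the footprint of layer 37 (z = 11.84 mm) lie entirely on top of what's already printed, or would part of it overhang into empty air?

Compare the two slices. At z = 4.8: the cube is present — its section is the full 10×11.5 rectangle (area 115.00 mm²); the cube at (6, 14.5) does not reach this height (z outside [5.5, 22]); the cube at (8.5, 8.5) is not intersected at this z (z outside [7, 30]); Combining (union): only the 10×11.5 cube is present, so the union is just that shape — area = 115.00 mm²; the cube at (-3, 15.5) is not intersected at this z (z outside [5, 30]); Merging all regions: only the result so far is present, so the union is just that shape — area = 115.00 mm². At z = 11.84: the 10×11.5 cube contributes its full rectangle (area 115.00 mm²); the 25.5×4.5 cube at (6, 14.5) contributes its full rectangle (area 114.75 mm²); the 14×5.5 cube at (8.5, 8.5) contributes its full rectangle (area 77.00 mm²); Taking the union: the regions partially overlap — summed areas 306.75 mm² minus the doubly-counted overlap 4.50 mm² gives 302.25 mm² — area = 302.25 mm²; the cube at (-3, 15.5) (footprint 5.5×10) is included at this height (area 55.00 mm²); Combining (union): the 2 present regions are separate (no shared area or edge), so areas and boundary lengths simply add and each stays a separate island — area = 357.25 mm². Checking containment: at z = 11.84 the cross-section extends beyond the z = 4.8 cross-section by about 242.25 mm².

part overhangs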